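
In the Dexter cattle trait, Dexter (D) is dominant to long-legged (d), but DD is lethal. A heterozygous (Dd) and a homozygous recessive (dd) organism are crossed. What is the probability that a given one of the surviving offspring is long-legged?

Cross: Dd × dd
Punnett square offspring (before lethality): 2 Dd, 2 dd
No DD offspring are produced in this cross.
long-legged: 2 out of 4
Probability: 2/4 = 1/2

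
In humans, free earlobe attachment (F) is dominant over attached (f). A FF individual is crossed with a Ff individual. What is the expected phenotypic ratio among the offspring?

Punnett square for FF × Ff:
Offspring genotypes: 2 FF, 2 Ff
free: 4, attached: 0
Ratio: all free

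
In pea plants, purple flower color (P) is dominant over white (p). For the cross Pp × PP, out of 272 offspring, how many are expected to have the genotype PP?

Punnett square for Pp × PP:
Offspring genotypes: 2 PP, 2 Pp
Total offspring: 4
Count with target: 2
Probability: 2/4 = 1/2
Expected count = 1/2 × 272 = 136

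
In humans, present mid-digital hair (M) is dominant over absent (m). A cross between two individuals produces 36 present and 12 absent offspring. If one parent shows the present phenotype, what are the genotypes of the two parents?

Observed offspring: 36 present, 12 absent
The observed ratio simplifies to 3:1. Absent (mm) offspring appear, so each parent must contribute one m allele. The parent stated to show present carries M, so it is Mm. The other parent is then either Mm or mm: Mm × mm would give a 1:1 split, whereas Mm × Mm gives 3:1 — matching the data. So both parents are heterozygous (Mm × Mm).
Parent genotypes: Mm × Mm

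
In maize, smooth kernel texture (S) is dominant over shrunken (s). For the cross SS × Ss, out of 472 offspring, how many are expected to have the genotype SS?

Punnett square for SS × Ss:
Offspring genotypes: 2 SS, 2 Ss
Total offspring: 4
Count with target: 2
Probability: 2/4 = 1/2
Expected count = 1/2 × 472 = 236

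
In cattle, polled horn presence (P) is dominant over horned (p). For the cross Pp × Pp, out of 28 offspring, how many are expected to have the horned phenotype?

Punnett square for Pp × Pp:
Offspring genotypes: 1 PP, 2 Pp, 1 pp
Total offspring: 4
Count with target: 1
Probability: 1/4
Expected count = 1/4 × 28 = 7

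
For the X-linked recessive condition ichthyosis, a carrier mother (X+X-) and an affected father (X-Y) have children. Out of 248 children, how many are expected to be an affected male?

Cross: X+X- × X-Y
Offspring: 1 X+X-, 1 X+Y, 1 X-X-, 1 X-Y
Probability of an affected male: 1/4
Expected count = 1/4 × 248 = 62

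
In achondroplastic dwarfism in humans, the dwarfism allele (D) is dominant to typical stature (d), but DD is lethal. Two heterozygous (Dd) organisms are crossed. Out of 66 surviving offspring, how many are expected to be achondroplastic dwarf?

Cross: Dd × Dd
Punnett square offspring (before lethality): 1 DD, 2 Dd, 1 dd
The DD genotype is lethal (embryos die); surviving offspring: 2 Dd, 1 dd
achondroplastic dwarf: 2 out of 3 → fraction 2/3
Expected count = 2/3 × 66 = 44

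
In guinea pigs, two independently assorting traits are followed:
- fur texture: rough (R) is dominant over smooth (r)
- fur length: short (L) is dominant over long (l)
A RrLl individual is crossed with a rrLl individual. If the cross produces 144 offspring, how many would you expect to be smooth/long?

Dihybrid cross RrLl × rrLl — consider each gene separately:
fur texture: Rr × rr → 2 Rr, 2 rr → 2 R_ : 2 rr (out of 4)
fur length: Ll × Ll → 1 LL, 2 Ll, 1 ll → 3 L_ : 1 ll (out of 4)
Combine (counts out of 4 × 4 = 16): rough/short (R_L_) = 2×3 = 6; rough/long (R_ll) = 2×1 = 2; smooth/short (rrL_) = 2×3 = 6; smooth/long (rrll) = 2×1 = 2
Phenotype counts (out of 16): 6 rough/short, 2 rough/long, 6 smooth/short, 2 smooth/long
smooth/long: 2 out of 16 → fraction 1/8
Expected count = 1/8 × 144 = 18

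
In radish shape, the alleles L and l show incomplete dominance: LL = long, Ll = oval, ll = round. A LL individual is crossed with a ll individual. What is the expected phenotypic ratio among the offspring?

Punnett square for LL × ll:
Offspring genotypes: 4 Ll
Phenotype counts: 4 oval
Ratio: all oval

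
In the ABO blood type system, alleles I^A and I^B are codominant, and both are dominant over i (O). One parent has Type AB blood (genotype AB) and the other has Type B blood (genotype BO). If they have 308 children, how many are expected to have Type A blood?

Cross: AB × BO
Possible offspring genotypes: 1 AB, 1 AO, 1 BB, 1 BO
Blood type counts: 1 Type AB, 1 Type A, 2 Type B
Probability of Type A: 1/4
Expected count = 1/4 × 308 = 77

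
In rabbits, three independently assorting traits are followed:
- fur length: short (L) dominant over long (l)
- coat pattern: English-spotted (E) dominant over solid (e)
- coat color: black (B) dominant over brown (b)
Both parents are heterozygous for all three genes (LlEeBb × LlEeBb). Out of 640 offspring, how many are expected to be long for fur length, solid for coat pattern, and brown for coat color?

Trihybrid cross: LlEeBb × LlEeBb
Each trait segregates independently with a 3:1 phenotypic ratio, so each gene contributes 3/4 (dominant) or 1/4 (recessive).
Target: long (fur length), solid (coat pattern), brown (coat color)
Probability = product of independent per-trait probabilities
= 1/4 × 1/4 × 1/4 = 1/64
Expected count = 1/64 × 640 = 10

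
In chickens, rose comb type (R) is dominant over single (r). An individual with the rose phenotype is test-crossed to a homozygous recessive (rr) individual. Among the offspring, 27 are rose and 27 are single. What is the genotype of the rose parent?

Test cross: ? × rr
Offspring: 27 rose, 27 single — approximately 1:1.
A 1:1 ratio in a test cross indicates the unknown parent is heterozygous (Rr).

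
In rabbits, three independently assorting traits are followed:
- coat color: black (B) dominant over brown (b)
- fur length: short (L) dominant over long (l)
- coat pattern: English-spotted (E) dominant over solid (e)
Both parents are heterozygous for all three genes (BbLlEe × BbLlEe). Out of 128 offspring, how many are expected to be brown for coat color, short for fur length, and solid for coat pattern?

Trihybrid cross: BbLlEe × BbLlEe
Each trait segregates independently with a 3:1 phenotypic ratio, so each gene contributes 3/4 (dominant) or 1/4 (recessive).
Target: brown (coat color), short (fur length), solid (coat pattern)
Probability = product of independent per-trait probabilities
= 1/4 × 3/4 × 1/4 = 3/64
Expected count = 3/64 × 128 = 6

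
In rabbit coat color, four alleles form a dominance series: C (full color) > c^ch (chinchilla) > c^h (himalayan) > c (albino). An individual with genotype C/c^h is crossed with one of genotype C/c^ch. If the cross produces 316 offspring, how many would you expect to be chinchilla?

Cross: C/c^h × C/c^ch
Allele dominance: C > c^ch > c^h > c
Offspring genotypes: 1 C/C, 1 C/c^ch, 1 C/c^h, 1 c^ch/c^h
Phenotype counts: 3 full color, 1 chinchilla
chinchilla: 1 out of 4 → fraction 1/4
Expected count = 1/4 × 316 = 79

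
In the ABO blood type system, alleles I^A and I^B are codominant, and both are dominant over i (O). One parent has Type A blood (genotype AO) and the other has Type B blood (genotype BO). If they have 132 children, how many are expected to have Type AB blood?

Cross: AO × BO
Possible offspring genotypes: 1 AB, 1 AO, 1 BO, 1 OO
Blood type counts: 1 Type AB, 1 Type A, 1 Type B, 1 Type O
Probability of Type AB: 1/4
Expected count = 1/4 × 132 = 33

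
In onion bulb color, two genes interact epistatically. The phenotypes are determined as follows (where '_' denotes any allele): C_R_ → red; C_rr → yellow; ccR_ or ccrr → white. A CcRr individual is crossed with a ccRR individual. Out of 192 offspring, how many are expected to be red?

Cross: CcRr × ccRR — consider each gene separately:
C gene: Cc × cc → 2 Cc, 2 cc → 2 C_ : 2 cc (out of 4)
R gene: Rr × RR → 2 RR, 2 Rr → 4 R_ (out of 4)
Genotype classes (out of 4 × 4 = 16): C_R_ = 2×4 = 8; ccR_ = 2×4 = 8
Apply the phenotype rules: C_R_ (8) → red; ccR_ (8) → white
Phenotype counts (out of 16): 8 red, 8 white
red: 8 out of 16 → fraction 1/2
Expected count = 1/2 × 192 = 96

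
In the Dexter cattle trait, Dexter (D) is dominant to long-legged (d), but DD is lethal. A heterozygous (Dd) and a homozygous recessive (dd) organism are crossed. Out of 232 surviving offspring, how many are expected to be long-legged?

Cross: Dd × dd
Punnett square offspring (before lethality): 2 Dd, 2 dd
No DD offspring are produced in this cross.
long-legged: 2 out of 4 → fraction 1/2
Expected count = 1/2 × 232 = 116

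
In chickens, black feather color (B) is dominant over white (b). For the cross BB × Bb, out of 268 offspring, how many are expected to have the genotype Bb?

Punnett square for BB × Bb:
Offspring genotypes: 2 BB, 2 Bb
Total offspring: 4
Count with target: 2
Probability: 2/4 = 1/2
Expected count = 1/2 × 268 = 134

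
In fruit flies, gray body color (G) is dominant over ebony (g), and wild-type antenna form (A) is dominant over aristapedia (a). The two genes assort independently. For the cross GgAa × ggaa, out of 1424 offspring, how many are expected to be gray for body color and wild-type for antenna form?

Dihybrid cross GgAa × ggaa — consider each gene separately:
body color: Gg × gg → 2 Gg, 2 gg → 2 G_ : 2 gg (out of 4)
antenna form: Aa × aa → 2 Aa, 2 aa → 2 A_ : 2 aa (out of 4)
Looking for: gray (G_) and wild-type (A_)
P(gray) = 2/4, P(wild-type) = 2/4
P(both) = 2/4 × 2/4 = 4/16 = 1/4
Expected count = 1/4 × 1424 = 356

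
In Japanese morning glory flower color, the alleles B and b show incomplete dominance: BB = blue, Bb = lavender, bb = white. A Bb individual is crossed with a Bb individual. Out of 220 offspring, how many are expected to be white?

Punnett square for Bb × Bb:
Offspring genotypes: 1 BB, 2 Bb, 1 bb
Phenotype counts: 1 blue, 2 lavender, 1 white
white: 1 out of 4 → fraction 1/4
Expected count = 1/4 × 220 = 55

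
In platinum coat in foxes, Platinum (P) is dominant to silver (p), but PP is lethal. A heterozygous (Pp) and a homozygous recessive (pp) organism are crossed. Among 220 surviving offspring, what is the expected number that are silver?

Cross: Pp × pp
Punnett square offspring (before lethality): 2 Pp, 2 pp
No PP offspring are produced in this cross.
silver: 2 out of 4 → fraction 1/2
Expected count = 1/2 × 220 = 110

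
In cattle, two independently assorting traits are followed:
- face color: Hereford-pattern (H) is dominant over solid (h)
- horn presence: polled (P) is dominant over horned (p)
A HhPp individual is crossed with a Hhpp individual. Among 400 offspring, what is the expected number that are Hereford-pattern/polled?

Dihybrid cross HhPp × Hhpp — consider each gene separately:
face color: Hh × Hh → 1 HH, 2 Hh, 1 hh → 3 H_ : 1 hh (out of 4)
horn presence: Pp × pp → 2 Pp, 2 pp → 2 P_ : 2 pp (out of 4)
Combine (counts out of 4 × 4 = 16): Hereford-pattern/polled (H_P_) = 3×2 = 6; Hereford-pattern/horned (H_pp) = 3×2 = 6; solid/polled (hhP_) = 1×2 = 2; solid/horned (hhpp) = 1×2 = 2
Phenotype counts (out of 16): 6 Hereford-pattern/polled, 6 Hereford-pattern/horned, 2 solid/polled, 2 solid/horned
Hereford-pattern/polled: 6 out of 16 → fraction 3/8
Expected count = 3/8 × 400 = 150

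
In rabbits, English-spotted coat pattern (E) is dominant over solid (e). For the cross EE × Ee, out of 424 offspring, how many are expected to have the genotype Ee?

Punnett square for EE × Ee:
Offspring genotypes: 2 EE, 2 Ee
Total offspring: 4
Count with target: 2
Probability: 2/4 = 1/2
Expected count = 1/2 × 424 = 212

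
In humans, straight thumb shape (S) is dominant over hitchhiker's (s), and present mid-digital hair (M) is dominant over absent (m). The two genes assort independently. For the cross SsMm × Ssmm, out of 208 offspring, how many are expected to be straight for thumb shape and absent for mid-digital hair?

Dihybrid cross SsMm × Ssmm — consider each gene separately:
thumb shape: Ss × Ss → 1 SS, 2 Ss, 1 ss → 3 S_ : 1 ss (out of 4)
mid-digital hair: Mm × mm → 2 Mm, 2 mm → 2 M_ : 2 mm (out of 4)
Looking for: straight (S_) and absent (mm)
P(straight) = 3/4, P(absent) = 2/4
P(both) = 3/4 × 2/4 = 6/16 = 3/8
Expected count = 3/8 × 208 = 78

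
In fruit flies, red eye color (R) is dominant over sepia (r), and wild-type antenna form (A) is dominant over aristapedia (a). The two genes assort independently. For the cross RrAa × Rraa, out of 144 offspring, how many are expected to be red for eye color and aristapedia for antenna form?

Dihybrid cross RrAa × Rraa — consider each gene separately:
eye color: Rr × Rr → 1 RR, 2 Rr, 1 rr → 3 R_ : 1 rr (out of 4)
antenna form: Aa × aa → 2 Aa, 2 aa → 2 A_ : 2 aa (out of 4)
Looking for: red (R_) and aristapedia (aa)
P(red) = 3/4, P(aristapedia) = 2/4
P(both) = 3/4 × 2/4 = 6/16 = 3/8
Expected count = 3/8 × 144 = 54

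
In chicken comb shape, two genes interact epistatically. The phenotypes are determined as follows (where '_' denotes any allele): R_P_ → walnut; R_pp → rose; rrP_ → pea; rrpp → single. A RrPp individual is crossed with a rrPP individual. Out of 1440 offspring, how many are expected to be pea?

Cross: RrPp × rrPP — consider each gene separately:
R gene: Rr × rr → 2 Rr, 2 rr → 2 R_ : 2 rr (out of 4)
P gene: Pp × PP → 2 PP, 2 Pp → 4 P_ (out of 4)
Genotype classes (out of 4 × 4 = 16): R_P_ = 2×4 = 8; rrP_ = 2×4 = 8
Apply the phenotype rules: R_P_ (8) → walnut; rrP_ (8) → pea
Phenotype counts (out of 16): 8 walnut, 8 pea
pea: 8 out of 16 → fraction 1/2
Expected count = 1/2 × 1440 = 720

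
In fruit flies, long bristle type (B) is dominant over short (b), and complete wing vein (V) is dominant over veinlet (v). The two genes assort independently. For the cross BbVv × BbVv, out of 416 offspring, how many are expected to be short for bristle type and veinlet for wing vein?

Dihybrid cross BbVv × BbVv — consider each gene separately:
bristle type: Bb × Bb → 1 BB, 2 Bb, 1 bb → 3 B_ : 1 bb (out of 4)
wing vein: Vv × Vv → 1 VV, 2 Vv, 1 vv → 3 V_ : 1 vv (out of 4)
Looking for: short (bb) and veinlet (vv)
P(short) = 1/4, P(veinlet) = 1/4
P(both) = 1/4 × 1/4 = 1/16
Expected count = 1/16 × 416 = 26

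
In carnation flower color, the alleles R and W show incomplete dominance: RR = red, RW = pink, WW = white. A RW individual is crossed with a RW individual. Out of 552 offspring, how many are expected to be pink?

Punnett square for RW × RW:
Offspring genotypes: 1 RR, 2 RW, 1 WW
Phenotype counts: 1 red, 2 pink, 1 white
pink: 2 out of 4 → fraction 1/2
Expected count = 1/2 × 552 = 276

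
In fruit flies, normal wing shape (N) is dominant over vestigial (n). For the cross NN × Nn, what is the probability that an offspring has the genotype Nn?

Punnett square for NN × Nn:
Offspring genotypes: 2 NN, 2 Nn
Total offspring: 4
Count with target: 2
Probability: 2/4 = 1/2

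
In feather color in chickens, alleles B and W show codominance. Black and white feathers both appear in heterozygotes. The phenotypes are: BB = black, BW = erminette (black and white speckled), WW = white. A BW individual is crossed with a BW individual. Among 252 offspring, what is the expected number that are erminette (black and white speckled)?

Punnett square for BW × BW:
Offspring genotypes: 1 BB, 2 BW, 1 WW
Phenotype counts: 1 black, 2 erminette (black and white speckled), 1 white
erminette (black and white speckled): 2 out of 4 → fraction 1/2
Expected count = 1/2 × 252 = 126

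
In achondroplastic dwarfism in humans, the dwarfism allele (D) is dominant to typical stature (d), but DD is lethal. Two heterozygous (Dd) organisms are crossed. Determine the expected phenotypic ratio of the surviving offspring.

Cross: Dd × Dd
Punnett square offspring (before lethality): 1 DD, 2 Dd, 1 dd
The DD genotype is lethal (embryos die); surviving offspring: 2 Dd, 1 dd
Ratio: 2 achondroplastic dwarf : 1 typical stature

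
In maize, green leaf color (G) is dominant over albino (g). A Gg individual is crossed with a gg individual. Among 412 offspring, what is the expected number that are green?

Punnett square for Gg × gg:
Offspring genotypes: 2 Gg, 2 gg
green: 2, albino: 2
green: 2 out of 4 → fraction 1/2
Expected count = 1/2 × 412 = 206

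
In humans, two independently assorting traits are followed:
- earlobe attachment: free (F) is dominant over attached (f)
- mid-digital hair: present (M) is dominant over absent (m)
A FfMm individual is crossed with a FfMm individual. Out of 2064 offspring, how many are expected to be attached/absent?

Dihybrid cross FfMm × FfMm — consider each gene separately:
earlobe attachment: Ff × Ff → 1 FF, 2 Ff, 1 ff → 3 F_ : 1 ff (out of 4)
mid-digital hair: Mm × Mm → 1 MM, 2 Mm, 1 mm → 3 M_ : 1 mm (out of 4)
Combine (counts out of 4 × 4 = 16): free/present (F_M_) = 3×3 = 9; free/absent (F_mm) = 3×1 = 3; attached/present (ffM_) = 1×3 = 3; attached/absent (ffmm) = 1×1 = 1
Phenotype counts (out of 16): 9 free/present, 3 free/absent, 3 attached/present, 1 attached/absent
attached/absent: 1 out of 16 → fraction 1/16
Expected count = 1/16 × 2064 = 129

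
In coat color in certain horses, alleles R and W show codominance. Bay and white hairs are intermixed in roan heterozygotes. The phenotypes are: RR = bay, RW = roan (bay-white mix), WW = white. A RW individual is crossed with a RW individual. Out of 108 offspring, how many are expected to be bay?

Punnett square for RW × RW:
Offspring genotypes: 1 RR, 2 RW, 1 WW
Phenotype counts: 1 bay, 2 roan (bay-white mix), 1 white
bay: 1 out of 4 → fraction 1/4
Expected count = 1/4 × 108 = 27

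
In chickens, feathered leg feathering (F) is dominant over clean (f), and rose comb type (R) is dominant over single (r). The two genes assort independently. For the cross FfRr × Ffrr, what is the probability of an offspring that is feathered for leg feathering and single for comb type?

Dihybrid cross FfRr × Ffrr — consider each gene separately:
leg feathering: Ff × Ff → 1 FF, 2 Ff, 1 ff → 3 F_ : 1 ff (out of 4)
comb type: Rr × rr → 2 Rr, 2 rr → 2 R_ : 2 rr (out of 4)
Looking for: feathered (F_) and single (rr)
P(feathered) = 3/4, P(single) = 2/4
P(both) = 3/4 × 2/4 = 6/16 = 3/8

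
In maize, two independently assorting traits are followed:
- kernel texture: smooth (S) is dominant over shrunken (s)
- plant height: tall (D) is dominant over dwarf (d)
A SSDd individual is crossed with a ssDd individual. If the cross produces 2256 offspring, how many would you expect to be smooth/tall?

Dihybrid cross SSDd × ssDd — consider each gene separately:
kernel texture: SS × ss → 4 Ss → 4 S_ (out of 4)
plant height: Dd × Dd → 1 DD, 2 Dd, 1 dd → 3 D_ : 1 dd (out of 4)
Combine (counts out of 4 × 4 = 16): smooth/tall (S_D_) = 4×3 = 12; smooth/dwarf (S_dd) = 4×1 = 4
Phenotype counts (out of 16): 12 smooth/tall, 4 smooth/dwarf
smooth/tall: 12 out of 16 → fraction 3/4
Expected count = 3/4 × 2256 = 1692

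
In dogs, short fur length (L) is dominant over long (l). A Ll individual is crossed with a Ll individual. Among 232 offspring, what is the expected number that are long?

Punnett square for Ll × Ll:
Offspring genotypes: 1 LL, 2 Ll, 1 ll
short: 3, long: 1
long: 1 out of 4 → fraction 1/4
Expected count = 1/4 × 232 = 58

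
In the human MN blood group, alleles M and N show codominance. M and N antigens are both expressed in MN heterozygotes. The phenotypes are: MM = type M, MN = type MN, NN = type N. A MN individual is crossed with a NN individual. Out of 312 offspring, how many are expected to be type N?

Punnett square for MN × NN:
Offspring genotypes: 2 MN, 2 NN
Phenotype counts: 2 type MN, 2 type N
type N: 2 out of 4 → fraction 1/2
Expected count = 1/2 × 312 = 156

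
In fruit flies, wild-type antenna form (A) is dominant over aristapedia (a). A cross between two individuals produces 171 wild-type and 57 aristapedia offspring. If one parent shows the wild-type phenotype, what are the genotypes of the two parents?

Observed offspring: 171 wild-type, 57 aristapedia
The observed ratio simplifies to 3:1. Aristapedia (aa) offspring appear, so each parent must contribute one a allele. The parent stated to show wild-type carries A, so it is Aa. The other parent is then either Aa or aa: Aa × aa would give a 1:1 split, whereas Aa × Aa gives 3:1 — matching the data. So both parents are heterozygous (Aa × Aa).
Parent genotypes: Aa × Aa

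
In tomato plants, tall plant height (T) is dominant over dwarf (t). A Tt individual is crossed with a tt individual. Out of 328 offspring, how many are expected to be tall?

Punnett square for Tt × tt:
Offspring genotypes: 2 Tt, 2 tt
tall: 2, dwarf: 2
tall: 2 out of 4 → fraction 1/2
Expected count = 1/2 × 328 = 164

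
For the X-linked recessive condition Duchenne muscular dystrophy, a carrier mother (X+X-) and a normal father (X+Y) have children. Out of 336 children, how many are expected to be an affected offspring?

Cross: X+X- × X+Y
Offspring: 1 X+X+, 1 X+Y, 1 X+X-, 1 X-Y
Probability of an affected offspring: 1/4
Expected count = 1/4 × 336 = 84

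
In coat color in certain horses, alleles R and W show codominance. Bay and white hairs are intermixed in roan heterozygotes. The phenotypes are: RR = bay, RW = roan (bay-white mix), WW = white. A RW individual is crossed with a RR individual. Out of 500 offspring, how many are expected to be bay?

Punnett square for RW × RR:
Offspring genotypes: 2 RR, 2 RW
Phenotype counts: 2 bay, 2 roan (bay-white mix)
bay: 2 out of 4 → fraction 1/2
Expected count = 1/2 × 500 = 250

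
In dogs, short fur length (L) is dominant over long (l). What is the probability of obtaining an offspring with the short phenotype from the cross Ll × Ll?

Punnett square for Ll × Ll:
Offspring genotypes: 1 LL, 2 Ll, 1 ll
Total offspring: 4
Count with target: 3
Probability: 3/4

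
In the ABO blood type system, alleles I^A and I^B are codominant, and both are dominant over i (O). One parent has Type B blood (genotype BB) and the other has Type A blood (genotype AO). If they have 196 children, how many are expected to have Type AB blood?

Cross: BB × AO
Possible offspring genotypes: 2 AB, 2 BO
Blood type counts: 2 Type AB, 2 Type B
Probability of Type AB: 2/4 = 1/2
Expected count = 1/2 × 196 = 98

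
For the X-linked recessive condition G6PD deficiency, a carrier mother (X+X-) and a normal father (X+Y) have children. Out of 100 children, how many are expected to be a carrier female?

Cross: X+X- × X+Y
Offspring: 1 X+X+, 1 X+Y, 1 X+X-, 1 X-Y
Probability of a carrier female: 1/4
Expected count = 1/4 × 100 = 25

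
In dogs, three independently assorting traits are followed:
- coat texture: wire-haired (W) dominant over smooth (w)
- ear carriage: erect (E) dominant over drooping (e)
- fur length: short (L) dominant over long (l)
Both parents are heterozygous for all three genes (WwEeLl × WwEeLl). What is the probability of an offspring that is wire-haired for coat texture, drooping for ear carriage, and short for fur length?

Trihybrid cross: WwEeLl × WwEeLl
Each trait segregates independently with a 3:1 phenotypic ratio, so each gene contributes 3/4 (dominant) or 1/4 (recessive).
Target: wire-haired (coat texture), drooping (ear carriage), short (fur length)
Probability = product of independent per-trait probabilities
= 3/4 × 1/4 × 3/4 = 9/64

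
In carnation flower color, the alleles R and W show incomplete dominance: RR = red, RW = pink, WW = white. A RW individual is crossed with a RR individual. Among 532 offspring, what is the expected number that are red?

Punnett square for RW × RR:
Offspring genotypes: 2 RR, 2 RW
Phenotype counts: 2 red, 2 pink
red: 2 out of 4 → fraction 1/2
Expected count = 1/2 × 532 = 266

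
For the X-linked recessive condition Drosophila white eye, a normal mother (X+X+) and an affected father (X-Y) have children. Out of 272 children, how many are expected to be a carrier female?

Cross: X+X+ × X-Y
Offspring: 2 X+X-, 2 X+Y
Probability of a carrier female: 2/4 = 1/2
Expected count = 1/2 × 272 = 136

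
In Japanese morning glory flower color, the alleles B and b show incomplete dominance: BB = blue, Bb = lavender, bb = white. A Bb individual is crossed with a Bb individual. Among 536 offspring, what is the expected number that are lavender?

Punnett square for Bb × Bb:
Offspring genotypes: 1 BB, 2 Bb, 1 bb
Phenotype counts: 1 blue, 2 lavender, 1 white
lavender: 2 out of 4 → fraction 1/2
Expected count = 1/2 × 536 = 268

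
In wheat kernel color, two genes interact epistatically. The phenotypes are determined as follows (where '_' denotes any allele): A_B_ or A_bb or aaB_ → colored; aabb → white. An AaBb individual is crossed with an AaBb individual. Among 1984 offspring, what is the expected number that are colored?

Cross: AaBb × AaBb — consider each gene separately:
A gene: Aa × Aa → 1 AA, 2 Aa, 1 aa → 3 A_ : 1 aa (out of 4)
B gene: Bb × Bb → 1 BB, 2 Bb, 1 bb → 3 B_ : 1 bb (out of 4)
Genotype classes (out of 4 × 4 = 16): A_B_ = 3×3 = 9; A_bb = 3×1 = 3; aaB_ = 1×3 = 3; aabb = 1×1 = 1
Apply the phenotype rules: A_B_ (9) + A_bb (3) + aaB_ (3) → colored; aabb (1) → white
Phenotype counts (out of 16): 15 colored, 1 white
colored: 15 out of 16 → fraction 15/16
Expected count = 15/16 × 1984 = 1860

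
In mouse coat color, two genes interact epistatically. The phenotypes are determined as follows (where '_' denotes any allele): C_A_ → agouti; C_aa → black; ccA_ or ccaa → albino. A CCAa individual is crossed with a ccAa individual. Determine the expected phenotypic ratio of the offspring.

Cross: CCAa × ccAa — consider each gene separately:
C gene: CC × cc → 4 Cc → 4 C_ (out of 4)
A gene: Aa × Aa → 1 AA, 2 Aa, 1 aa → 3 A_ : 1 aa (out of 4)
Genotype classes (out of 4 × 4 = 16): C_A_ = 4×3 = 12; C_aa = 4×1 = 4
Apply the phenotype rules: C_A_ (12) → agouti; C_aa (4) → black
Phenotype counts (out of 16): 12 agouti, 4 black
Ratio: 3 agouti : 1 black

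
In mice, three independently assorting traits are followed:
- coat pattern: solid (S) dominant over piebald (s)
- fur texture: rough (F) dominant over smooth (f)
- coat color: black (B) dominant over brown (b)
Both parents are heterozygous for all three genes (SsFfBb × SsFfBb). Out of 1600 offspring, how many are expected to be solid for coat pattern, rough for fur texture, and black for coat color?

Trihybrid cross: SsFfBb × SsFfBb
Each trait segregates independently with a 3:1 phenotypic ratio, so each gene contributes 3/4 (dominant) or 1/4 (recessive).
Target: solid (coat pattern), rough (fur texture), black (coat color)
Probability = product of independent per-trait probabilities
= 3/4 × 3/4 × 3/4 = 27/64
Expected count = 27/64 × 1600 = 675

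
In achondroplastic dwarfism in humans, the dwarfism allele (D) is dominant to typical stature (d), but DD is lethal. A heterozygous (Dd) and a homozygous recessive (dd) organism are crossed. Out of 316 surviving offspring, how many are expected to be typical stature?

Cross: Dd × dd
Punnett square offspring (before lethality): 2 Dd, 2 dd
No DD offspring are produced in this cross.
typical stature: 2 out of 4 → fraction 1/2
Expected count = 1/2 × 316 = 158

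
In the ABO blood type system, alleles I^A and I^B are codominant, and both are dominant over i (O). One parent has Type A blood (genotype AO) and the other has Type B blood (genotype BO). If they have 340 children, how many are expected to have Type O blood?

Cross: AO × BO
Possible offspring genotypes: 1 AB, 1 AO, 1 BO, 1 OO
Blood type counts: 1 Type AB, 1 Type A, 1 Type B, 1 Type O
Probability of Type O: 1/4
Expected count = 1/4 × 340 = 85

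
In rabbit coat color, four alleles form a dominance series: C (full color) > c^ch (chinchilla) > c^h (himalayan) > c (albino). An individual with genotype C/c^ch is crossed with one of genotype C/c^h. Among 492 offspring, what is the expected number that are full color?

Cross: C/c^ch × C/c^h
Allele dominance: C > c^ch > c^h > c
Offspring genotypes: 1 C/C, 1 C/c^h, 1 C/c^ch, 1 c^ch/c^h
Phenotype counts: 3 full color, 1 chinchilla
full color: 3 out of 4 → fraction 3/4
Expected count = 3/4 × 492 = 369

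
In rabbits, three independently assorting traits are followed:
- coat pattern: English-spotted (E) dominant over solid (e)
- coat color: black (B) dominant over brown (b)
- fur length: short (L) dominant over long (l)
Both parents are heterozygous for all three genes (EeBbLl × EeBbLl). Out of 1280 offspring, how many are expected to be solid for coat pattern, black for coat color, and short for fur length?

Trihybrid cross: EeBbLl × EeBbLl
Each trait segregates independently with a 3:1 phenotypic ratio, so each gene contributes 3/4 (dominant) or 1/4 (recessive).
Target: solid (coat pattern), black (coat color), short (fur length)
Probability = product of independent per-trait probabilities
= 1/4 × 3/4 × 3/4 = 9/64
Expected count = 9/64 × 1280 = 180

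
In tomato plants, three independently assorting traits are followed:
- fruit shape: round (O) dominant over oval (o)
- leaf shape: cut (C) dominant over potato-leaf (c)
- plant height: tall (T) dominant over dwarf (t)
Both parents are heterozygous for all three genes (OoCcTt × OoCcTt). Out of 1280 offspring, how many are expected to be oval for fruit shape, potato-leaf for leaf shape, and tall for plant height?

Trihybrid cross: OoCcTt × OoCcTt
Each trait segregates independently with a 3:1 phenotypic ratio, so each gene contributes 3/4 (dominant) or 1/4 (recessive).
Target: oval (fruit shape), potato-leaf (leaf shape), tall (plant height)
Probability = product of independent per-trait probabilities
= 1/4 × 1/4 × 3/4 = 3/64
Expected count = 3/64 × 1280 = 60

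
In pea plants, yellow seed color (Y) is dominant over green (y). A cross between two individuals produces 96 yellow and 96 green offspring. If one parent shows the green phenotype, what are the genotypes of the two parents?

Observed offspring: 96 yellow, 96 green
The observed ratio simplifies to 1:1. One parent shows green, so its genotype must be yy. A 1:1 offspring split requires the other parent to be heterozygous (Yy).
Parent genotypes: yy × Yy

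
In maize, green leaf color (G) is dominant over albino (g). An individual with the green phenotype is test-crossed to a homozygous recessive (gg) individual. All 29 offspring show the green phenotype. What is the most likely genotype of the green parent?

Test cross: ? × gg
All offspring are green.
If the unknown parent were heterozygous (Gg), about half of 29 offspring would be albino; none are. The unknown parent is most likely homozygous dominant (GG).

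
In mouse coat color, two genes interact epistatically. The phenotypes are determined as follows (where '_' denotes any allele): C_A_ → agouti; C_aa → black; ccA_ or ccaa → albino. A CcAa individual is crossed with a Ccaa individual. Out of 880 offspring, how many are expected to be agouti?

Cross: CcAa × Ccaa — consider each gene separately:
C gene: Cc × Cc → 1 CC, 2 Cc, 1 cc → 3 C_ : 1 cc (out of 4)
A gene: Aa × aa → 2 Aa, 2 aa → 2 A_ : 2 aa (out of 4)
Genotype classes (out of 4 × 4 = 16): C_A_ = 3×2 = 6; C_aa = 3×2 = 6; ccA_ = 1×2 = 2; ccaa = 1×2 = 2
Apply the phenotype rules: C_A_ (6) → agouti; C_aa (6) → black; ccA_ (2) + ccaa (2) → albino
Phenotype counts (out of 16): 6 agouti, 6 black, 4 albino
agouti: 6 out of 16 → fraction 3/8
Expected count = 3/8 × 880 = 330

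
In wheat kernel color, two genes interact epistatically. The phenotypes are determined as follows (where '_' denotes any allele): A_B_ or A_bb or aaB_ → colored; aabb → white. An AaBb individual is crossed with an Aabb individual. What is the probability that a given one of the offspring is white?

Cross: AaBb × Aabb — consider each gene separately:
A gene: Aa × Aa → 1 AA, 2 Aa, 1 aa → 3 A_ : 1 aa (out of 4)
B gene: Bb × bb → 2 Bb, 2 bb → 2 B_ : 2 bb (out of 4)
Genotype classes (out of 4 × 4 = 16): A_B_ = 3×2 = 6; A_bb = 3×2 = 6; aaB_ = 1×2 = 2; aabb = 1×2 = 2
Apply the phenotype rules: A_B_ (6) + A_bb (6) + aaB_ (2) → colored; aabb (2) → white
Phenotype counts (out of 16): 14 colored, 2 white
white: 2 out of 16
Probability: 2/16 = 1/8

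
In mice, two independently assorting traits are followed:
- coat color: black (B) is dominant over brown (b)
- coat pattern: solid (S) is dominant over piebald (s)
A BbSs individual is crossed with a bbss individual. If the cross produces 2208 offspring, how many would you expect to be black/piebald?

Dihybrid cross BbSs × bbss — consider each gene separately:
coat color: Bb × bb → 2 Bb, 2 bb → 2 B_ : 2 bb (out of 4)
coat pattern: Ss × ss → 2 Ss, 2 ss → 2 S_ : 2 ss (out of 4)
Combine (counts out of 4 × 4 = 16): black/solid (B_S_) = 2×2 = 4; black/piebald (B_ss) = 2×2 = 4; brown/solid (bbS_) = 2×2 = 4; brown/piebald (bbss) = 2×2 = 4
Phenotype counts (out of 16): 4 black/solid, 4 black/piebald, 4 brown/solid, 4 brown/piebald
black/piebald: 4 out of 16 → fraction 1/4
Expected count = 1/4 × 2208 = 552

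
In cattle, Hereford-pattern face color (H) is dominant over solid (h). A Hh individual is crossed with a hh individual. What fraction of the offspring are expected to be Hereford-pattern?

Punnett square for Hh × hh:
Offspring genotypes: 2 Hh, 2 hh
Hereford-pattern: 2, solid: 2
Hereford-pattern: 2 out of 4
Probability: 2/4 = 1/2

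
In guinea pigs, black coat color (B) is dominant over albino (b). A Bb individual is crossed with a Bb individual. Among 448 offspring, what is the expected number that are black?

Punnett square for Bb × Bb:
Offspring genotypes: 1 BB, 2 Bb, 1 bb
black: 3, albino: 1
black: 3 out of 4 → fraction 3/4
Expected count = 3/4 × 448 = 336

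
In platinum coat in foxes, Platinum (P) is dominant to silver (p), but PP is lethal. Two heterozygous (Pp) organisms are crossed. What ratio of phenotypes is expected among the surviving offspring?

Cross: Pp × Pp
Punnett square offspring (before lethality): 1 PP, 2 Pp, 1 pp
The PP genotype is lethal (embryos die); surviving offspring: 2 Pp, 1 pp
Ratio: 2 platinum : 1 silver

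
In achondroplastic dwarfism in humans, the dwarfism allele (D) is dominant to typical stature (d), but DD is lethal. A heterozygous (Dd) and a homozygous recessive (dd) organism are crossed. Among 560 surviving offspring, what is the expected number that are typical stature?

Cross: Dd × dd
Punnett square offspring (before lethality): 2 Dd, 2 dd
No DD offspring are produced in this cross.
typical stature: 2 out of 4 → fraction 1/2
Expected count = 1/2 × 560 = 280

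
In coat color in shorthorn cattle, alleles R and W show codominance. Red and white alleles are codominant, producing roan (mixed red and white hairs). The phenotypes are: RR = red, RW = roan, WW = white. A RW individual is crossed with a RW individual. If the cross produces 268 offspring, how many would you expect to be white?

Punnett square for RW × RW:
Offspring genotypes: 1 RR, 2 RW, 1 WW
Phenotype counts: 1 red, 2 roan, 1 white
white: 1 out of 4 → fraction 1/4
Expected count = 1/4 × 268 = 67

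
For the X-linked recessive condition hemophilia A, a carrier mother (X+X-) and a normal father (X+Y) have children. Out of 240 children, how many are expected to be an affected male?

Cross: X+X- × X+Y
Offspring: 1 X+X+, 1 X+Y, 1 X+X-, 1 X-Y
Probability of an affected male: 1/4
Expected count = 1/4 × 240 = 60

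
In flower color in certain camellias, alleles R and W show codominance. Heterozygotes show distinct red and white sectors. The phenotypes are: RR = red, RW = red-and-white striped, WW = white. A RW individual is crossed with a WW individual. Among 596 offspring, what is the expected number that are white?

Punnett square for RW × WW:
Offspring genotypes: 2 RW, 2 WW
Phenotype counts: 2 red-and-white striped, 2 white
white: 2 out of 4 → fraction 1/2
Expected count = 1/2 × 596 = 298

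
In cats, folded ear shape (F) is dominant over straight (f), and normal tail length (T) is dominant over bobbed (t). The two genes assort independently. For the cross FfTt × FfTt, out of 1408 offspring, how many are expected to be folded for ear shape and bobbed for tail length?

Dihybrid cross FfTt × FfTt — consider each gene separately:
ear shape: Ff × Ff → 1 FF, 2 Ff, 1 ff → 3 F_ : 1 ff (out of 4)
tail length: Tt × Tt → 1 TT, 2 Tt, 1 tt → 3 T_ : 1 tt (out of 4)
Looking for: folded (F_) and bobbed (tt)
P(folded) = 3/4, P(bobbed) = 1/4
P(both) = 3/4 × 1/4 = 3/16
Expected count = 3/16 × 1408 = 264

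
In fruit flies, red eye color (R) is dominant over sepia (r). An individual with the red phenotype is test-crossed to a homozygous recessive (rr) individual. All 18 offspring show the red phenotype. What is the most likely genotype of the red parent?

Test cross: ? × rr
All offspring are red.
If the unknown parent were heterozygous (Rr), about half of 18 offspring would be sepia; none are. The unknown parent is most likely homozygous dominant (RR).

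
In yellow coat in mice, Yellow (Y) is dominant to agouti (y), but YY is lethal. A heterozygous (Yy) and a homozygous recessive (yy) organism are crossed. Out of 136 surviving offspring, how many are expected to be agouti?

Cross: Yy × yy
Punnett square offspring (before lethality): 2 Yy, 2 yy
No YY offspring are produced in this cross.
agouti: 2 out of 4 → fraction 1/2
Expected count = 1/2 × 136 = 68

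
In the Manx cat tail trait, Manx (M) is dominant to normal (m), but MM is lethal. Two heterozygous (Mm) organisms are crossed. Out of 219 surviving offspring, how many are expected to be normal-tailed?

Cross: Mm × Mm
Punnett square offspring (before lethality): 1 MM, 2 Mm, 1 mm
The MM genotype is lethal (embryos die); surviving offspring: 2 Mm, 1 mm
normal-tailed: 1 out of 3 → fraction 1/3
Expected count = 1/3 × 219 = 73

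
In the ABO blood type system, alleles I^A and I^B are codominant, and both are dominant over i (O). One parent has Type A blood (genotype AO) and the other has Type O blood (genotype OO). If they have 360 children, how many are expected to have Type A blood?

Cross: AO × OO
Possible offspring genotypes: 2 AO, 2 OO
Blood type counts: 2 Type A, 2 Type O
Probability of Type A: 2/4 = 1/2
Expected count = 1/2 × 360 = 180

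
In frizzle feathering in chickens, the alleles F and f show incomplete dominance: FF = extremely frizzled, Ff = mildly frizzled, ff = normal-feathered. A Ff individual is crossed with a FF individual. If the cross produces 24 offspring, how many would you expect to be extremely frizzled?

Punnett square for Ff × FF:
Offspring genotypes: 2 FF, 2 Ff
Phenotype counts: 2 extremely frizzled, 2 mildly frizzled
extremely frizzled: 2 out of 4 → fraction 1/2
Expected count = 1/2 × 24 = 12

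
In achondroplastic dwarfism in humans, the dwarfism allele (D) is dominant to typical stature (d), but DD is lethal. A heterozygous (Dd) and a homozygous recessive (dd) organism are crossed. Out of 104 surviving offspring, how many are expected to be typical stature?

Cross: Dd × dd
Punnett square offspring (before lethality): 2 Dd, 2 dd
No DD offspring are produced in this cross.
typical stature: 2 out of 4 → fraction 1/2
Expected count = 1/2 × 104 = 52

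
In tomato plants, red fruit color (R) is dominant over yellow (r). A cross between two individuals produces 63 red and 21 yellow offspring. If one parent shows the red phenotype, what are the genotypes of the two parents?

Observed offspring: 63 red, 21 yellow
The observed ratio simplifies to 3:1. Yellow (rr) offspring appear, so each parent must contribute one r allele. The parent stated to show red carries R, so it is Rr. The other parent is then either Rr or rr: Rr × rr would give a 1:1 split, whereas Rr × Rr gives 3:1 — matching the data. So both parents are heterozygous (Rr × Rr).
Parent genotypes: Rr × Rr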